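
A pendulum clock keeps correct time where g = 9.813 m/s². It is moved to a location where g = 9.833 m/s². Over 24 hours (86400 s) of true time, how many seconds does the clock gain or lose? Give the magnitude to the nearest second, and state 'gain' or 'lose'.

The clock's period scales as T ∝ 1/√g, so T'/T = √(9.813/9.833) = 0.998982.
In 86400 s of true time the clock registers 86400/0.998982 = 86488.0 s, so it gains 88 s.

gain 88 s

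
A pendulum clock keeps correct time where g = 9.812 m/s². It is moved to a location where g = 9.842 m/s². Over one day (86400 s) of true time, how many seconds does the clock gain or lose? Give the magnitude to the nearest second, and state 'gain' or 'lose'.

gain 132 s

The clock's period scales as T ∝ 1/√g, so T'/T = √(9.812/9.842) = 0.998475.
In 86400 s of true time the clock registers 86400/0.998475 = 86532.0 s, so it gains 132 s.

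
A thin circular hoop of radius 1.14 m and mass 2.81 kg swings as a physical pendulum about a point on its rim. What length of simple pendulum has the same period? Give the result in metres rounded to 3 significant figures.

The equivalent simple-pendulum length is L_eq = I/(md), where I is about the pivot and d = 1.140 m.
I_cm = mR² = 3.652 kg·m², so I = I_cm + md² = 3.652 + 3.652 = 7.304 kg·m².
L_eq = 7.304/(2.81 × 1.140) = 2.28 m.

2.28 m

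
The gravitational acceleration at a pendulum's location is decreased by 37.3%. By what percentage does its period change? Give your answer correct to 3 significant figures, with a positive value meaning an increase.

26.3%

T ∝ 1/√g, so T'/T = 1/√(0.6270) = 1.263.
Percentage change in T = (1.263 − 1) × 100% = 26.3%.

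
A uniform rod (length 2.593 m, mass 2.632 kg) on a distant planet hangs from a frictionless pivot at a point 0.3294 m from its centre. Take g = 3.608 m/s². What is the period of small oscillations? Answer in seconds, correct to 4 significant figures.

For a physical pendulum T = 2π√(I/(mgd)), with d = 0.32940 m from pivot to centre of mass.
I_cm = mL²/12 = 2.632 × 2.593²/12 = 1.4747 kg·m²; I = I_cm + md² = 1.4747 + 2.632 × 0.32940² = 1.7603 kg·m².
T = 2π√(1.7603/(2.632 × 3.608 × 0.32940)) = 4.713 s.

4.713 s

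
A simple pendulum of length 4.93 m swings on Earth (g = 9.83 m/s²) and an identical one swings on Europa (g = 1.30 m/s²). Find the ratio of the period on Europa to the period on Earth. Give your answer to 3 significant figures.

2.75

T ∝ 1/√g, so T₂/T₁ = √(g₁/g₂) = √(9.83/1.30) = 2.75.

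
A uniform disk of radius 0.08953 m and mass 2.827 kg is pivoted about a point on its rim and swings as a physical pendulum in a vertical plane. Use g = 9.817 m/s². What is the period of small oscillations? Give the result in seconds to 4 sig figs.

0.7349 s

I_cm = ½mr² = 0.011330 kg·m². The pivot is at distance d = 0.08953 m from the centre of mass.
By the parallel-axis theorem, I = I_cm + md² = 0.011330 + 0.022660 = 0.033990 kg·m².
T = 2π√(I/(mgd)) = 2π√(0.033990/(2.827 × 9.817 × 0.08953)) = 0.7349 s.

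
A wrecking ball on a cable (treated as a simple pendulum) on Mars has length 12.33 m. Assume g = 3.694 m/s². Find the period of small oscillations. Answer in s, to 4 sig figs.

11.48 s

T = 2π√(L/g) = 2π√(12.33/3.694) = 2π × 1.8270 = 11.48 s.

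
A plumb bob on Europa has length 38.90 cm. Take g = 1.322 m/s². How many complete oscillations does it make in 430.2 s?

T = 2π√(L/g) = 2π√(0.3890/1.322) = 3.4083 s.
Number of complete oscillations = ⌊430.2/3.4083⌋ = ⌊126.22⌋ = 126.

126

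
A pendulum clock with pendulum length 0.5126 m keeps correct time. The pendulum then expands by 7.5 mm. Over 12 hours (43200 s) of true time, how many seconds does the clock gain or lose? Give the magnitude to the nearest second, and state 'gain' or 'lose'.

T ∝ √L, so T'/T = √(0.52010/0.5126) = 1.00729.
In 43200 s of true time the clock registers 43200/1.00729 = 42887.4 s, so it loses 313 s.

lose 313 s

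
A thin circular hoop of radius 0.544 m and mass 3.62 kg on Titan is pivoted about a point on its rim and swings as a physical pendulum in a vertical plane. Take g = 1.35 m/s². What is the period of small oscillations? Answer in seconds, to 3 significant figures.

I_cm = mr² = 1.071 kg·m². The pivot is at distance d = 0.544 m from the centre of mass.
By the parallel-axis theorem, I = I_cm + md² = 1.071 + 1.071 = 2.143 kg·m².
T = 2π√(I/(mgd)) = 2π√(2.143/(3.62 × 1.35 × 0.544)) = 5.64 s.

5.64 s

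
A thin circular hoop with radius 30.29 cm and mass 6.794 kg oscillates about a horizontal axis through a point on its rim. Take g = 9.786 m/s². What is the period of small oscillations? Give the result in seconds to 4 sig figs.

I_cm = mr² = 0.62334 kg·m². The pivot is at distance d = 0.3029 m from the centre of mass.
By the parallel-axis theorem, I = I_cm + md² = 0.62334 + 0.62334 = 1.2467 kg·m².
T = 2π√(I/(mgd)) = 2π√(1.2467/(6.794 × 9.786 × 0.3029)) = 1.563 s.

1.563 s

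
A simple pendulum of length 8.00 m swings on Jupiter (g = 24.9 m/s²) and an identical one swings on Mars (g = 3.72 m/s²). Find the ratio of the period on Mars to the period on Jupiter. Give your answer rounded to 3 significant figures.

T ∝ 1/√g, so T₂/T₁ = √(g₁/g₂) = √(24.9/3.72) = 2.59.

2.59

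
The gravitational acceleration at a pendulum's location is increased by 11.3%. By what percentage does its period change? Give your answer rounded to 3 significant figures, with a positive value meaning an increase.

-5.21%

T ∝ 1/√g, so T'/T = 1/√(1.113) = 0.9479.
Percentage change in T = (0.9479 − 1) × 100% = -5.21%.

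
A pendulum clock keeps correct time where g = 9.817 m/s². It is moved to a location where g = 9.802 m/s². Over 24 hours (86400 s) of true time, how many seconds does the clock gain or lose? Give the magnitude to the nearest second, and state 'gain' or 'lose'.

The clock's period scales as T ∝ 1/√g, so T'/T = √(9.817/9.802) = 1.00076.
In 86400 s of true time the clock registers 86400/1.00076 = 86334.0 s, so it loses 66 s.

lose 66 s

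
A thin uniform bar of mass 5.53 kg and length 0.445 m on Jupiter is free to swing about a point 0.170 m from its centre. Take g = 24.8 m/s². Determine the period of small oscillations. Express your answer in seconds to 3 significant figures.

0.652 s

For a physical pendulum T = 2π√(I/(mgd)), with d = 0.1700 m from pivot to centre of mass.
I_cm = mL²/12 = 5.53 × 0.445²/12 = 0.09126 kg·m²; I = I_cm + md² = 0.09126 + 5.53 × 0.1700² = 0.2511 kg·m².
T = 2π√(0.2511/(5.53 × 24.8 × 0.1700)) = 0.652 s.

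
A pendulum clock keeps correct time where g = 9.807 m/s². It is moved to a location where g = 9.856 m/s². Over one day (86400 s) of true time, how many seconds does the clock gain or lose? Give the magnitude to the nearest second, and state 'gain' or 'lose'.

gain 216 s

The clock's period scales as T ∝ 1/√g, so T'/T = √(9.807/9.856) = 0.997511.
In 86400 s of true time the clock registers 86400/0.997511 = 86615.6 s, so it gains 216 s.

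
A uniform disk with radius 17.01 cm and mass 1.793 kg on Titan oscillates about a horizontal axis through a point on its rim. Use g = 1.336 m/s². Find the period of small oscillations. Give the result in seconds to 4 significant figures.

I_cm = ½mr² = 0.025939 kg·m². The pivot is at distance d = 0.1701 m from the centre of mass.
By the parallel-axis theorem, I = I_cm + md² = 0.025939 + 0.051879 = 0.077818 kg·m².
T = 2π√(I/(mgd)) = 2π√(0.077818/(1.793 × 1.336 × 0.1701)) = 2.746 s.

2.746 s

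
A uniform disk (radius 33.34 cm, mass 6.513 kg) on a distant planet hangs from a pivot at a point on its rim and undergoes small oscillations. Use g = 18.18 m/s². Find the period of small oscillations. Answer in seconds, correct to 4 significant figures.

1.042 s

I_cm = ½mr² = 0.36198 kg·m². The pivot is at distance d = 0.3334 m from the centre of mass.
By the parallel-axis theorem, I = I_cm + md² = 0.36198 + 0.72396 = 1.0859 kg·m².
T = 2π√(I/(mgd)) = 2π√(1.0859/(6.513 × 18.18 × 0.3334)) = 1.042 s.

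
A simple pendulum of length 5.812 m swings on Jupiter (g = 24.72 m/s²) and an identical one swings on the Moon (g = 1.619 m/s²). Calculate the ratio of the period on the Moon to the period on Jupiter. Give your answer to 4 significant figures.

T ∝ 1/√g, so T₂/T₁ = √(g₁/g₂) = √(24.72/1.619) = 3.908.

3.908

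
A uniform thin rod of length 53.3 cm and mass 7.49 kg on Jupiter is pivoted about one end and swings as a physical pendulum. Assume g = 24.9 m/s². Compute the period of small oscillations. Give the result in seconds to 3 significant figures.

0.751 s

For a physical pendulum T = 2π√(I/(mgd)), with d = 0.2665 m from pivot to centre of mass.
I_cm = mL²/12 = 7.49 × 0.533²/12 = 0.1773 kg·m²; I = I_cm + md² = 0.1773 + 7.49 × 0.2665² = 0.7093 kg·m².
T = 2π√(0.7093/(7.49 × 24.9 × 0.2665)) = 0.751 s.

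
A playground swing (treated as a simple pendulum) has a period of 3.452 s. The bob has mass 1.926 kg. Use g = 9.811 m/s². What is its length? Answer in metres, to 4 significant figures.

From T = 2π√(L/g), L = gT²/(4π²) = 9.811 × 3.4520²/(4π²) = 2.961 m.

2.961 m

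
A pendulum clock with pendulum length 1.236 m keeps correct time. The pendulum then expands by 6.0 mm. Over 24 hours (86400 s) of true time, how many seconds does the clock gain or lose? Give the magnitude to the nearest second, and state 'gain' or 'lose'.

lose 209 s

T ∝ √L, so T'/T = √(1.24200/1.236) = 1.00242.
In 86400 s of true time the clock registers 86400/1.00242 = 86191.1 s, so it loses 209 s.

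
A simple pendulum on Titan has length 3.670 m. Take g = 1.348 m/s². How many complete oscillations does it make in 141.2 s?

13

T = 2π√(L/g) = 2π√(3.670/1.348) = 10.367 s.
Number of complete oscillations = ⌊141.2/10.367⌋ = ⌊13.620⌋ = 13.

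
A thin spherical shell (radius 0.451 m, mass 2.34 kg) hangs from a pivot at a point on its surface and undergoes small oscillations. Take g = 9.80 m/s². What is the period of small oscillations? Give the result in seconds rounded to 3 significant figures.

I_cm = (2/3)mr² = 0.3173 kg·m². The pivot is at distance d = 0.451 m from the centre of mass.
By the parallel-axis theorem, I = I_cm + md² = 0.3173 + 0.4760 = 0.7933 kg·m².
T = 2π√(I/(mgd)) = 2π√(0.7933/(2.34 × 9.80 × 0.451)) = 1.74 s.

1.74 s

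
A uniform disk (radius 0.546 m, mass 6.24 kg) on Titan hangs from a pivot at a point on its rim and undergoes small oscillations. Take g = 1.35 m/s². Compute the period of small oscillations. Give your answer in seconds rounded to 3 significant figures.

I_cm = ½mr² = 0.9301 kg·m². The pivot is at distance d = 0.546 m from the centre of mass.
By the parallel-axis theorem, I = I_cm + md² = 0.9301 + 1.860 = 2.790 kg·m².
T = 2π√(I/(mgd)) = 2π√(2.790/(6.24 × 1.35 × 0.546)) = 4.89 s.

4.89 s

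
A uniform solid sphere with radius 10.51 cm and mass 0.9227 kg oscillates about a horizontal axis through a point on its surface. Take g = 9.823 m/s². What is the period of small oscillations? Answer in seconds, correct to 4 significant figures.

0.7690 s

I_cm = (2/5)mr² = 0.0040769 kg·m². The pivot is at distance d = 0.1051 m from the centre of mass.
By the parallel-axis theorem, I = I_cm + md² = 0.0040769 + 0.010192 = 0.014269 kg·m².
T = 2π√(I/(mgd)) = 2π√(0.014269/(0.9227 × 9.823 × 0.1051)) = 0.7690 s.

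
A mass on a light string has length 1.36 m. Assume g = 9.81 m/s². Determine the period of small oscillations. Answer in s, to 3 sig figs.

T = 2π√(L/g) = 2π√(1.36/9.81) = 2π × 0.3723 = 2.34 s.

2.34 s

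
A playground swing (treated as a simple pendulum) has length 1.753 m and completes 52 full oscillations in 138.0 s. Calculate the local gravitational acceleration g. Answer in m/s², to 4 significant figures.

T = 138.0/52 = 2.6538 s.
From T = 2π√(L/g), g = 4π²L/T² = 4π² × 1.753/2.6538² = 9.826 m/s².

9.826 m/s²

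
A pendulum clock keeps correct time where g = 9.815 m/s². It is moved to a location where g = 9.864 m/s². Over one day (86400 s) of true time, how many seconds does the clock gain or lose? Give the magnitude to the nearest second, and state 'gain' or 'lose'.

gain 215 s

The clock's period scales as T ∝ 1/√g, so T'/T = √(9.815/9.864) = 0.997513.
In 86400 s of true time the clock registers 86400/0.997513 = 86615.4 s, so it gains 215 s.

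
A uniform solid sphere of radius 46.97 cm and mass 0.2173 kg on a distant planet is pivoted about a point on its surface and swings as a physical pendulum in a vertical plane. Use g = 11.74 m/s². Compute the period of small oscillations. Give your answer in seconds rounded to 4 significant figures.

1.487 s

I_cm = (2/5)mr² = 0.019176 kg·m². The pivot is at distance d = 0.4697 m from the centre of mass.
By the parallel-axis theorem, I = I_cm + md² = 0.019176 + 0.047940 = 0.067116 kg·m².
T = 2π√(I/(mgd)) = 2π√(0.067116/(0.2173 × 11.74 × 0.4697)) = 1.487 s.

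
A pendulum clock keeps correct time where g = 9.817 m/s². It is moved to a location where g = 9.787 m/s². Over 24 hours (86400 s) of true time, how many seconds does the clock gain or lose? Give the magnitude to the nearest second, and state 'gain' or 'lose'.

lose 132 s

The clock's period scales as T ∝ 1/√g, so T'/T = √(9.817/9.787) = 1.00153.
In 86400 s of true time the clock registers 86400/1.00153 = 86267.9 s, so it loses 132 s.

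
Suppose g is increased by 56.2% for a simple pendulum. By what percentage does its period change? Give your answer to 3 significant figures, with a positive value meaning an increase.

T ∝ 1/√g, so T'/T = 1/√(1.562) = 0.8001.
Percentage change in T = (0.8001 − 1) × 100% = -20.0%.

-20.0%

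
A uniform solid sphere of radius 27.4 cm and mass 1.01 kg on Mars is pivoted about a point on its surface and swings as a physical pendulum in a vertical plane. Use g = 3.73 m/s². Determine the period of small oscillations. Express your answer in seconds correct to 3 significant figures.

I_cm = (2/5)mr² = 0.03033 kg·m². The pivot is at distance d = 0.274 m from the centre of mass.
By the parallel-axis theorem, I = I_cm + md² = 0.03033 + 0.07583 = 0.1062 kg·m².
T = 2π√(I/(mgd)) = 2π√(0.1062/(1.01 × 3.73 × 0.274)) = 2.01 s.

2.01 s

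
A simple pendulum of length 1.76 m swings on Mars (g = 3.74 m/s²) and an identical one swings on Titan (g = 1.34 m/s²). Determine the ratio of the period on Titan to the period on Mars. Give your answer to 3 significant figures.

T ∝ 1/√g, so T₂/T₁ = √(g₁/g₂) = √(3.74/1.34) = 1.67.

1.67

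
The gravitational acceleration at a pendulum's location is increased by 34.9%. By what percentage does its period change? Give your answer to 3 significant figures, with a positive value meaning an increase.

T ∝ 1/√g, so T'/T = 1/√(1.349) = 0.8610.
Percentage change in T = (0.8610 − 1) × 100% = -13.9%.

-13.9%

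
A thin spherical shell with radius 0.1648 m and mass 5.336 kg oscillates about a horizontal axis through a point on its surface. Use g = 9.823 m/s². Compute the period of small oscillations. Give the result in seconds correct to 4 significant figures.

I_cm = (2/3)mr² = 0.096614 kg·m². The pivot is at distance d = 0.1648 m from the centre of mass.
By the parallel-axis theorem, I = I_cm + md² = 0.096614 + 0.14492 = 0.24153 kg·m².
T = 2π√(I/(mgd)) = 2π√(0.24153/(5.336 × 9.823 × 0.1648)) = 1.051 s.

1.051 s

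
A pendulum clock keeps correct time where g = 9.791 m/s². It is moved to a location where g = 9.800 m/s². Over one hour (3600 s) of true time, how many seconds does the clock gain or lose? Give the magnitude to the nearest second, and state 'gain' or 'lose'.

The clock's period scales as T ∝ 1/√g, so T'/T = √(9.791/9.800) = 0.999541.
In 3600 s of true time the clock registers 3600/0.999541 = 3601.7 s, so it gains 2 s.

gain 2 s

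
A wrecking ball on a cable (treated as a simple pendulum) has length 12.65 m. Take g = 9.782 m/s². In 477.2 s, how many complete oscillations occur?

66

T = 2π√(L/g) = 2π√(12.65/9.782) = 7.1451 s.
Number of complete oscillations = ⌊477.2/7.1451⌋ = ⌊66.787⌋ = 66.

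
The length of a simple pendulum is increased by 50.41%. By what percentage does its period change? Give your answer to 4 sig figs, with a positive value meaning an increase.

T ∝ √L, so T'/T = √(1.5041) = 1.2264.
Percentage change in T = (1.2264 − 1) × 100% = 22.64%.

22.64%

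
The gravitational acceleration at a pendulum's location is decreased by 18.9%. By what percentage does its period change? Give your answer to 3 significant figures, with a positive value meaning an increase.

11.0%

T ∝ 1/√g, so T'/T = 1/√(0.8110) = 1.110.
Percentage change in T = (1.110 − 1) × 100% = 11.0%.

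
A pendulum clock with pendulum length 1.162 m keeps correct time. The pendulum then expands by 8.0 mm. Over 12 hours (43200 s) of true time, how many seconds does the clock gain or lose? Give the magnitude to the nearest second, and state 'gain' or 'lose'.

T ∝ √L, so T'/T = √(1.17000/1.162) = 1.00344.
In 43200 s of true time the clock registers 43200/1.00344 = 43052.1 s, so it loses 148 s.

lose 148 s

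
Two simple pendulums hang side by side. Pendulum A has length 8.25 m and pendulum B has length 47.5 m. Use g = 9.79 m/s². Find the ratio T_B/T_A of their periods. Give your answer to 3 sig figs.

2.40

T ∝ √L, so T_B/T_A = √(L_B/L_A) = √(47.5/8.25) = 2.40.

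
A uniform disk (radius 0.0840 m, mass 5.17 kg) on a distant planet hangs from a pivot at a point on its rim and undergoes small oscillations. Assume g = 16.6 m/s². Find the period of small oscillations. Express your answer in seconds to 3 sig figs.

I_cm = ½mr² = 0.01824 kg·m². The pivot is at distance d = 0.0840 m from the centre of mass.
By the parallel-axis theorem, I = I_cm + md² = 0.01824 + 0.03648 = 0.05472 kg·m².
T = 2π√(I/(mgd)) = 2π√(0.05472/(5.17 × 16.6 × 0.0840)) = 0.547 s.

0.547 s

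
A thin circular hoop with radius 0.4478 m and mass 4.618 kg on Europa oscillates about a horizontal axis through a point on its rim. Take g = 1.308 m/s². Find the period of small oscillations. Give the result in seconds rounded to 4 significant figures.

5.199 s

I_cm = mr² = 0.92602 kg·m². The pivot is at distance d = 0.4478 m from the centre of mass.
By the parallel-axis theorem, I = I_cm + md² = 0.92602 + 0.92602 = 1.8520 kg·m².
T = 2π√(I/(mgd)) = 2π√(1.8520/(4.618 × 1.308 × 0.4478)) = 5.199 s.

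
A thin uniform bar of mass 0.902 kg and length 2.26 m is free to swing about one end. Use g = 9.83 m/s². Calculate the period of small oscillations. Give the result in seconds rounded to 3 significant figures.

2.46 s

For a physical pendulum T = 2π√(I/(mgd)), with d = 1.130 m from pivot to centre of mass.
I_cm = mL²/12 = 0.902 × 2.26²/12 = 0.3839 kg·m²; I = I_cm + md² = 0.3839 + 0.902 × 1.130² = 1.536 kg·m².
T = 2π√(1.536/(0.902 × 9.83 × 1.130)) = 2.46 s.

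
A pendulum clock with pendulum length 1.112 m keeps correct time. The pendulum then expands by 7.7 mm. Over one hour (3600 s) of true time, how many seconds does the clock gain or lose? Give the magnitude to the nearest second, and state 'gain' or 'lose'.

T ∝ √L, so T'/T = √(1.11970/1.112) = 1.00346.
In 3600 s of true time the clock registers 3600/1.00346 = 3587.6 s, so it loses 12 s.

lose 12 s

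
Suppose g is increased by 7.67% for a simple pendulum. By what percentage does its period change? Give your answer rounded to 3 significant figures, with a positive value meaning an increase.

-3.63%

T ∝ 1/√g, so T'/T = 1/√(1.077) = 0.9637.
Percentage change in T = (0.9637 − 1) × 100% = -3.63%.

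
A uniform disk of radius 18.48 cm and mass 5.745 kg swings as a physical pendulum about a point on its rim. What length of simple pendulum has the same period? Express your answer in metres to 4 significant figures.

0.2772 m

The equivalent simple-pendulum length is L_eq = I/(md), where I is about the pivot and d = 0.18480 m.
I_cm = ½mR² = 0.098099 kg·m², so I = I_cm + md² = 0.098099 + 0.19620 = 0.29430 kg·m².
L_eq = 0.29430/(5.745 × 0.18480) = 0.2772 m.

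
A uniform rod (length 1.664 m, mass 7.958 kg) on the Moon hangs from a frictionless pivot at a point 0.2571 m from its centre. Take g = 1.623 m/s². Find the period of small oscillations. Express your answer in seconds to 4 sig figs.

5.299 s

For a physical pendulum T = 2π√(I/(mgd)), with d = 0.25710 m from pivot to centre of mass.
I_cm = mL²/12 = 7.958 × 1.664²/12 = 1.8362 kg·m²; I = I_cm + md² = 1.8362 + 7.958 × 0.25710² = 2.3623 kg·m².
T = 2π√(2.3623/(7.958 × 1.623 × 0.25710)) = 5.299 s.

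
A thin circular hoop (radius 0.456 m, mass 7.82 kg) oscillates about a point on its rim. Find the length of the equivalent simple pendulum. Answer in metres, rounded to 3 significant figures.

0.912 m

The equivalent simple-pendulum length is L_eq = I/(md), where I is about the pivot and d = 0.4560 m.
I_cm = mR² = 1.626 kg·m², so I = I_cm + md² = 1.626 + 1.626 = 3.252 kg·m².
L_eq = 3.252/(7.82 × 0.4560) = 0.912 m.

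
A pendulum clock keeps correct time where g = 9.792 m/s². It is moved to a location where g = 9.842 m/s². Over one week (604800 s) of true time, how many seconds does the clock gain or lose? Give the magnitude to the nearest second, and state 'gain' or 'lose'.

gain 1542 s

The clock's period scales as T ∝ 1/√g, so T'/T = √(9.792/9.842) = 0.997457.
In 604800 s of true time the clock registers 604800/0.997457 = 606342.2 s, so it gains 1542 s.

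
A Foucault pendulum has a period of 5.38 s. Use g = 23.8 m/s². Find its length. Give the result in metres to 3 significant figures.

From T = 2π√(L/g), L = gT²/(4π²) = 23.8 × 5.380²/(4π²) = 17.4 m.

17.4 m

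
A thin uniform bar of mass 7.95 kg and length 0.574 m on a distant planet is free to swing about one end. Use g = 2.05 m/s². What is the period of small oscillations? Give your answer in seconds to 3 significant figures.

For a physical pendulum T = 2π√(I/(mgd)), with d = 0.2870 m from pivot to centre of mass.
I_cm = mL²/12 = 7.95 × 0.574²/12 = 0.2183 kg·m²; I = I_cm + md² = 0.2183 + 7.95 × 0.2870² = 0.8731 kg·m².
T = 2π√(0.8731/(7.95 × 2.05 × 0.2870)) = 2.71 s.

2.71 s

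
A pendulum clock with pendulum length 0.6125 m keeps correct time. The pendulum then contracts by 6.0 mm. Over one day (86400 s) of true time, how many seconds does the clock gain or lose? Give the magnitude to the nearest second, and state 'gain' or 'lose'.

gain 426 s

T ∝ √L, so T'/T = √(0.60650/0.6125) = 0.995090.
In 86400 s of true time the clock registers 86400/0.995090 = 86826.3 s, so it gains 426 s.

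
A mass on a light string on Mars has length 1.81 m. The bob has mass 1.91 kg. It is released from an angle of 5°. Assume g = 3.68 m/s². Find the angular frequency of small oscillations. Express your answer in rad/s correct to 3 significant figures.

1.43 rad/s

ω = √(g/L) = √(3.68/1.81) = 1.43 rad/s.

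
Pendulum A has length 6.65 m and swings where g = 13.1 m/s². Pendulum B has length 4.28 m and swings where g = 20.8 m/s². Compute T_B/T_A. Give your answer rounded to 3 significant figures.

0.637

T = 2π√(L/g), so T_B/T_A = √((L_B/g_B)/(L_A/g_A)) = √((4.28/20.8)/(6.65/13.1)) = 0.637.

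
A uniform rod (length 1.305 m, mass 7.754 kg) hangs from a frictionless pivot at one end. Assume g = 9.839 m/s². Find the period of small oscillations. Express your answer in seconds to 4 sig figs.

For a physical pendulum T = 2π√(I/(mgd)), with d = 0.65250 m from pivot to centre of mass.
I_cm = mL²/12 = 7.754 × 1.305²/12 = 1.1004 kg·m²; I = I_cm + md² = 1.1004 + 7.754 × 0.65250² = 4.4018 kg·m².
T = 2π√(4.4018/(7.754 × 9.839 × 0.65250)) = 1.868 s.

1.868 s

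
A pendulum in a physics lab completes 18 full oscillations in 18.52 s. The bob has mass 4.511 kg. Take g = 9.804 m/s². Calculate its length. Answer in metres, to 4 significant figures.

T = 18.52/18 = 1.0289 s.
From T = 2π√(L/g), L = gT²/(4π²) = 9.804 × 1.0289²/(4π²) = 0.2629 m.

0.2629 m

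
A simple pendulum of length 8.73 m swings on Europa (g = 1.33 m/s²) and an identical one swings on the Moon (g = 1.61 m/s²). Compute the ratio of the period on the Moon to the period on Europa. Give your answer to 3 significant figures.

0.909

T ∝ 1/√g, so T₂/T₁ = √(g₁/g₂) = √(1.33/1.61) = 0.909.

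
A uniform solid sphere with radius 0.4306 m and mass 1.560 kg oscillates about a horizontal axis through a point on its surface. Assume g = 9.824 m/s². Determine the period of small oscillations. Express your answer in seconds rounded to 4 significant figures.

1.556 s

I_cm = (2/5)mr² = 0.11570 kg·m². The pivot is at distance d = 0.4306 m from the centre of mass.
By the parallel-axis theorem, I = I_cm + md² = 0.11570 + 0.28925 = 0.40495 kg·m².
T = 2π√(I/(mgd)) = 2π√(0.40495/(1.560 × 9.824 × 0.4306)) = 1.556 s.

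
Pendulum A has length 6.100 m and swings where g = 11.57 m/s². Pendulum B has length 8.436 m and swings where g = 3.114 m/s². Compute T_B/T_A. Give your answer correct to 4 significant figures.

T = 2π√(L/g), so T_B/T_A = √((L_B/g_B)/(L_A/g_A)) = √((8.436/3.114)/(6.100/11.57)) = 2.267.

2.267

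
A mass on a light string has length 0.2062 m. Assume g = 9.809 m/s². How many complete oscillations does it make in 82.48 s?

T = 2π√(L/g) = 2π√(0.2062/9.809) = 0.91099 s.
Number of complete oscillations = ⌊82.48/0.91099⌋ = ⌊90.539⌋ = 90.

90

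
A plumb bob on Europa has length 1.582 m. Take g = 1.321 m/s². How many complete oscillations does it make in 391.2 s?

T = 2π√(L/g) = 2π√(1.582/1.321) = 6.8759 s.
Number of complete oscillations = ⌊391.2/6.8759⌋ = ⌊56.894⌋ = 56.

56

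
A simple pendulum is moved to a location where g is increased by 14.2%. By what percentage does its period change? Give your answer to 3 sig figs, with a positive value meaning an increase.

T ∝ 1/√g, so T'/T = 1/√(1.142) = 0.9358.
Percentage change in T = (0.9358 − 1) × 100% = -6.42%.

-6.42%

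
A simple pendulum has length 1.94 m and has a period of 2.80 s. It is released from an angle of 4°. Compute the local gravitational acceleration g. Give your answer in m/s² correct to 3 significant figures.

From T = 2π√(L/g), g = 4π²L/T² = 4π² × 1.94/2.800² = 9.77 m/s².

9.77 m/s²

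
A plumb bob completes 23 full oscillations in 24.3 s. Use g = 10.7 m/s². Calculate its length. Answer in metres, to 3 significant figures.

0.303 m

T = 24.3/23 = 1.057 s.
From T = 2π√(L/g), L = gT²/(4π²) = 10.7 × 1.057²/(4π²) = 0.303 m.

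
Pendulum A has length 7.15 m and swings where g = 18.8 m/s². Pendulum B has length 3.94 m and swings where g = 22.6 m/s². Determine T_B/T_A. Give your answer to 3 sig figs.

0.677

T = 2π√(L/g), so T_B/T_A = √((L_B/g_B)/(L_A/g_A)) = √((3.94/22.6)/(7.15/18.8)) = 0.677.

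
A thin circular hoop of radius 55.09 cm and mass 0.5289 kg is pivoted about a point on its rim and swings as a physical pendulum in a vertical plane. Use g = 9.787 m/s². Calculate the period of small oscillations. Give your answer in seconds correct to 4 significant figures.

I_cm = mr² = 0.16052 kg·m². The pivot is at distance d = 0.5509 m from the centre of mass.
By the parallel-axis theorem, I = I_cm + md² = 0.16052 + 0.16052 = 0.32103 kg·m².
T = 2π√(I/(mgd)) = 2π√(0.32103/(0.5289 × 9.787 × 0.5509)) = 2.108 s.

2.108 s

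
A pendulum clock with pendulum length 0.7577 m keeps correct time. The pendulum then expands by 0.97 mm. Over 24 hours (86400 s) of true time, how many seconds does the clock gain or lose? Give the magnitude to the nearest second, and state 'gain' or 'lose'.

lose 55 s

T ∝ √L, so T'/T = √(0.75867/0.7577) = 1.00064.
In 86400 s of true time the clock registers 86400/1.00064 = 86344.7 s, so it loses 55 s.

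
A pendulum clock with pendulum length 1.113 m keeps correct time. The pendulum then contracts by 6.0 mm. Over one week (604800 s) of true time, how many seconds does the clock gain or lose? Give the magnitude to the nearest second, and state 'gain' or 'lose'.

gain 1637 s

T ∝ √L, so T'/T = √(1.10700/1.113) = 0.997301.
In 604800 s of true time the clock registers 604800/0.997301 = 606436.8 s, so it gains 1637 s.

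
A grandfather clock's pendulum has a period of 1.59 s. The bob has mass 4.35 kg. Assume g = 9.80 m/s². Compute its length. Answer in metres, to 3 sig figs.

0.628 m

From T = 2π√(L/g), L = gT²/(4π²) = 9.80 × 1.590²/(4π²) = 0.628 m.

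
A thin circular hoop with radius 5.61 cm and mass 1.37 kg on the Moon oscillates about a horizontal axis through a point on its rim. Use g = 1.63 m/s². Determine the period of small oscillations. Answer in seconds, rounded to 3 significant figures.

I_cm = mr² = 0.004312 kg·m². The pivot is at distance d = 0.0561 m from the centre of mass.
By the parallel-axis theorem, I = I_cm + md² = 0.004312 + 0.004312 = 0.008623 kg·m².
T = 2π√(I/(mgd)) = 2π√(0.008623/(1.37 × 1.63 × 0.0561)) = 1.65 s.

1.65 s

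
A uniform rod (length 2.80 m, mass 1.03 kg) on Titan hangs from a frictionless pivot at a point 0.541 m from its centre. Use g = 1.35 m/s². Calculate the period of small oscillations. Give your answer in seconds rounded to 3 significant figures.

7.15 s

For a physical pendulum T = 2π√(I/(mgd)), with d = 0.5410 m from pivot to centre of mass.
I_cm = mL²/12 = 1.03 × 2.80²/12 = 0.6729 kg·m²; I = I_cm + md² = 0.6729 + 1.03 × 0.5410² = 0.9744 kg·m².
T = 2π√(0.9744/(1.03 × 1.35 × 0.5410)) = 7.15 s.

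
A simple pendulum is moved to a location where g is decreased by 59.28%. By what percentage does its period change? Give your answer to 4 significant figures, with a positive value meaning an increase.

T ∝ 1/√g, so T'/T = 1/√(0.40720) = 1.5671.
Percentage change in T = (1.5671 − 1) × 100% = 56.71%.

56.71%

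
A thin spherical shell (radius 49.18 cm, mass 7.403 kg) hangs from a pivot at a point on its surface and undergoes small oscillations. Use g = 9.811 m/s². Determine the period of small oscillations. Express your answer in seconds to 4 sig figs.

1.816 s

I_cm = (2/3)mr² = 1.1937 kg·m². The pivot is at distance d = 0.4918 m from the centre of mass.
By the parallel-axis theorem, I = I_cm + md² = 1.1937 + 1.7905 = 2.9842 kg·m².
T = 2π√(I/(mgd)) = 2π√(2.9842/(7.403 × 9.811 × 0.4918)) = 1.816 s.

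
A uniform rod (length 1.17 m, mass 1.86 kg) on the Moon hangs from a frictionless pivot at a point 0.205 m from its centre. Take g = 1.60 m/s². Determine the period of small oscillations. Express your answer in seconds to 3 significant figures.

4.33 s

For a physical pendulum T = 2π√(I/(mgd)), with d = 0.2050 m from pivot to centre of mass.
I_cm = mL²/12 = 1.86 × 1.17²/12 = 0.2122 kg·m²; I = I_cm + md² = 0.2122 + 1.86 × 0.2050² = 0.2903 kg·m².
T = 2π√(0.2903/(1.86 × 1.60 × 0.2050)) = 4.33 s.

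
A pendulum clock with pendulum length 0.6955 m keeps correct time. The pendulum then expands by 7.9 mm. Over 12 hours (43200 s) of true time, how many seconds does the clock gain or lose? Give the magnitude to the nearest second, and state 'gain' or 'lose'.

lose 243 s

T ∝ √L, so T'/T = √(0.70340/0.6955) = 1.00566.
In 43200 s of true time the clock registers 43200/1.00566 = 42956.7 s, so it loses 243 s.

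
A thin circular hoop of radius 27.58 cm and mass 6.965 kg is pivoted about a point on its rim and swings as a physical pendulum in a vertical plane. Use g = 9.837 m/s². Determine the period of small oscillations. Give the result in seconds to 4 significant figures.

I_cm = mr² = 0.52980 kg·m². The pivot is at distance d = 0.2758 m from the centre of mass.
By the parallel-axis theorem, I = I_cm + md² = 0.52980 + 0.52980 = 1.0596 kg·m².
T = 2π√(I/(mgd)) = 2π√(1.0596/(6.965 × 9.837 × 0.2758)) = 1.488 s.

1.488 s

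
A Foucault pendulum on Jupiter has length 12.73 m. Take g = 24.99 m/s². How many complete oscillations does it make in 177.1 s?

T = 2π√(L/g) = 2π√(12.73/24.99) = 4.4845 s.
Number of complete oscillations = ⌊177.1/4.4845⌋ = ⌊39.492⌋ = 39.

39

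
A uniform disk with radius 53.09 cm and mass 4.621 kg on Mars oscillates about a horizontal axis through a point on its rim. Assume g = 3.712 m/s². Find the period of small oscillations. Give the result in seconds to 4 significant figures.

2.910 s

I_cm = ½mr² = 0.65123 kg·m². The pivot is at distance d = 0.5309 m from the centre of mass.
By the parallel-axis theorem, I = I_cm + md² = 0.65123 + 1.3025 = 1.9537 kg·m².
T = 2π√(I/(mgd)) = 2π√(1.9537/(4.621 × 3.712 × 0.5309)) = 2.910 s.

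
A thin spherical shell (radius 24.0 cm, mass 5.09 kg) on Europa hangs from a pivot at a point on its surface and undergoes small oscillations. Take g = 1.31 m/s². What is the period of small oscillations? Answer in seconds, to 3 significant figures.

3.47 s

I_cm = (2/3)mr² = 0.1955 kg·m². The pivot is at distance d = 0.240 m from the centre of mass.
By the parallel-axis theorem, I = I_cm + md² = 0.1955 + 0.2932 = 0.4886 kg·m².
T = 2π√(I/(mgd)) = 2π√(0.4886/(5.09 × 1.31 × 0.240)) = 3.47 s.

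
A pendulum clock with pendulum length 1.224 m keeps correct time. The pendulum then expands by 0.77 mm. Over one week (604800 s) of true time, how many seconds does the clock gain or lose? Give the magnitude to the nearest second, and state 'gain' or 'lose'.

T ∝ √L, so T'/T = √(1.22477/1.224) = 1.00031.
In 604800 s of true time the clock registers 604800/1.00031 = 604609.9 s, so it loses 190 s.

lose 190 s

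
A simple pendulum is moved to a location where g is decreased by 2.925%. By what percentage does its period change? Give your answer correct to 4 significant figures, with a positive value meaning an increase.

T ∝ 1/√g, so T'/T = 1/√(0.97075) = 1.0150.
Percentage change in T = (1.0150 − 1) × 100% = 1.495%.

1.495%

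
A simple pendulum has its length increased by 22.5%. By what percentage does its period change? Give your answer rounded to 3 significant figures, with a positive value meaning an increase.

T ∝ √L, so T'/T = √(1.225) = 1.107.
Percentage change in T = (1.107 − 1) × 100% = 10.7%.

10.7%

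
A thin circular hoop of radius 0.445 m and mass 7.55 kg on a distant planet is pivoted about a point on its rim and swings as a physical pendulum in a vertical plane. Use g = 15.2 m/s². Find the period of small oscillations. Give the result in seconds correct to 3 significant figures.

I_cm = mr² = 1.495 kg·m². The pivot is at distance d = 0.445 m from the centre of mass.
By the parallel-axis theorem, I = I_cm + md² = 1.495 + 1.495 = 2.990 kg·m².
T = 2π√(I/(mgd)) = 2π√(2.990/(7.55 × 15.2 × 0.445)) = 1.52 s.

1.52 s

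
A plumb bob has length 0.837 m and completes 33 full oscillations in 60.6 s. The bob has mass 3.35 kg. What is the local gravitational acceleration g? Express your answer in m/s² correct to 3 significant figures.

T = 60.6/33 = 1.836 s.
From T = 2π√(L/g), g = 4π²L/T² = 4π² × 0.837/1.836² = 9.80 m/s².

9.80 m/s²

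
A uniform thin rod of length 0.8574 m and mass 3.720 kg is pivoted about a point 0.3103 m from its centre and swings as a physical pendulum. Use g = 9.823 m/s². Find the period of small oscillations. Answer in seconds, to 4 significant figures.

For a physical pendulum T = 2π√(I/(mgd)), with d = 0.31030 m from pivot to centre of mass.
I_cm = mL²/12 = 3.720 × 0.8574²/12 = 0.22789 kg·m²; I = I_cm + md² = 0.22789 + 3.720 × 0.31030² = 0.58608 kg·m².
T = 2π√(0.58608/(3.720 × 9.823 × 0.31030)) = 1.428 s.

1.428 s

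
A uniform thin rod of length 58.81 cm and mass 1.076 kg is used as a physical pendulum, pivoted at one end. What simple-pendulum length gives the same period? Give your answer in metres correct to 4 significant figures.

0.3921 m

The equivalent simple-pendulum length is L_eq = I/(md), where I is about the pivot and d = 0.29405 m.
I_cm = (1/12)mL² = 0.031012 kg·m², so I = I_cm + md² = 0.031012 + 0.093037 = 0.12405 kg·m².
L_eq = 0.12405/(1.076 × 0.29405) = 0.3921 m.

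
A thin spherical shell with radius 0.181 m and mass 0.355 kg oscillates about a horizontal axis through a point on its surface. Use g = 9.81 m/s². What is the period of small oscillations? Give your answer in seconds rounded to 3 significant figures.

I_cm = (2/3)mr² = 0.007753 kg·m². The pivot is at distance d = 0.181 m from the centre of mass.
By the parallel-axis theorem, I = I_cm + md² = 0.007753 + 0.01163 = 0.01938 kg·m².
T = 2π√(I/(mgd)) = 2π√(0.01938/(0.355 × 9.81 × 0.181)) = 1.10 s.

1.10 s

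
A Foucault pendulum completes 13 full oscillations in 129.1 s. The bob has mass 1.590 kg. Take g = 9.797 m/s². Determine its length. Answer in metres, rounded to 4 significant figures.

24.47 m

T = 129.1/13 = 9.9308 s.
From T = 2π√(L/g), L = gT²/(4π²) = 9.797 × 9.9308²/(4π²) = 24.47 m.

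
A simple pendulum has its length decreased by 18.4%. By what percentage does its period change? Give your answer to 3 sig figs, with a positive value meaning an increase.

-9.67%

T ∝ √L, so T'/T = √(0.8160) = 0.9033.
Percentage change in T = (0.9033 − 1) × 100% = -9.67%.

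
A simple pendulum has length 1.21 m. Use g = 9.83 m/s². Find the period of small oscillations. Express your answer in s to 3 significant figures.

2.20 s

T = 2π√(L/g) = 2π√(1.21/9.83) = 2π × 0.3508 = 2.20 s.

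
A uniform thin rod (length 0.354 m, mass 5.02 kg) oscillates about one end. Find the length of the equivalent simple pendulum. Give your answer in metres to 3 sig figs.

The equivalent simple-pendulum length is L_eq = I/(md), where I is about the pivot and d = 0.1770 m.
I_cm = (1/12)mL² = 0.05242 kg·m², so I = I_cm + md² = 0.05242 + 0.1573 = 0.2097 kg·m².
L_eq = 0.2097/(5.02 × 0.1770) = 0.236 m.

0.236 m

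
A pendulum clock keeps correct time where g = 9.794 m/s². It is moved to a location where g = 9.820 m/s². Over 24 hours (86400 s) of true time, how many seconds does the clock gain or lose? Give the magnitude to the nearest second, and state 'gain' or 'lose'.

gain 115 s

The clock's period scales as T ∝ 1/√g, so T'/T = √(9.794/9.820) = 0.998675.
In 86400 s of true time the clock registers 86400/0.998675 = 86514.6 s, so it gains 115 s.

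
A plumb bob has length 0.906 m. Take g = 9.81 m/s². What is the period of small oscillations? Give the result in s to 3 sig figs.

T = 2π√(L/g) = 2π√(0.906/9.81) = 2π × 0.3039 = 1.91 s.

1.91 s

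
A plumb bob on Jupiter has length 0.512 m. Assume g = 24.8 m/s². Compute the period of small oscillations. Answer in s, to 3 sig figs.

0.903 s

T = 2π√(L/g) = 2π√(0.512/24.8) = 2π × 0.1437 = 0.903 s.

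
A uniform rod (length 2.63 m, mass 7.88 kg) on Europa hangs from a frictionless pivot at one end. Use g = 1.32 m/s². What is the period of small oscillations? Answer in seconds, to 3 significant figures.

7.24 s

For a physical pendulum T = 2π√(I/(mgd)), with d = 1.315 m from pivot to centre of mass.
I_cm = mL²/12 = 7.88 × 2.63²/12 = 4.542 kg·m²; I = I_cm + md² = 4.542 + 7.88 × 1.315² = 18.17 kg·m².
T = 2π√(18.17/(7.88 × 1.32 × 1.315)) = 7.24 s.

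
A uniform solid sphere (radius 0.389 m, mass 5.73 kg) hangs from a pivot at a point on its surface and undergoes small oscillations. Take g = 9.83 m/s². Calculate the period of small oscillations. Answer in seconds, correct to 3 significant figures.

I_cm = (2/5)mr² = 0.3468 kg·m². The pivot is at distance d = 0.389 m from the centre of mass.
By the parallel-axis theorem, I = I_cm + md² = 0.3468 + 0.8671 = 1.214 kg·m².
T = 2π√(I/(mgd)) = 2π√(1.214/(5.73 × 9.83 × 0.389)) = 1.48 s.

1.48 s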